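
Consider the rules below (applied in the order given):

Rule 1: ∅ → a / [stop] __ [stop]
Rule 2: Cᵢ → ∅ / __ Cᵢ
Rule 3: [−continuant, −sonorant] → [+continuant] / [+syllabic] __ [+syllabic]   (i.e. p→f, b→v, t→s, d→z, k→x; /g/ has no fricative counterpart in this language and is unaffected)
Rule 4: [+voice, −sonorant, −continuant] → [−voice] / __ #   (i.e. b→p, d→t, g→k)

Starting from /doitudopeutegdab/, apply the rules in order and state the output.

Rule 1 (stop-cluster a-epenthesis): /g/ and /d/ form a stop–stop cluster, so [a] is inserted between them. /doitudopeutegdab/ → doitudopeutegadab.
Rule 2 (degemination): no segment meets the environment; /doitudopeutegadab/ is unchanged.
Rule 3 (intervocalic spirantization): /t/ is a stop between vowels /i/ and /u/, so it spirantizes to the fricative [s]. /d/ is a stop between vowels /u/ and /o/, so it spirantizes to the fricative [z]. /p/ is a stop between vowels /o/ and /e/, so it spirantizes to the fricative [f]. /t/ is a stop between vowels /u/ and /e/, so it spirantizes to the fricative [s]. /d/ is a stop between vowels /a/ and /a/, so it spirantizes to the fricative [z]. /doitudopeutegadab/ → doisuzofeusegazab.
Rule 4 (final devoicing): /b/ is a voiced stop in word-final position, so it devoices to [p]. /doisuzofeusegazab/ → doisuzofeusegazap.

doisuzofeusegazap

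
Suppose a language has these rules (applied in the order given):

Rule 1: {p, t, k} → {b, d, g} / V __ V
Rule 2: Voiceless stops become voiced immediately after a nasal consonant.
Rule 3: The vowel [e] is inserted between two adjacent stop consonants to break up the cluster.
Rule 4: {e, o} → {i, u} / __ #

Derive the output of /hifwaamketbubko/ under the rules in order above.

hifwaamgetebubeku

Rule 1 (intervocalic voicing): no segment meets the environment; /hifwaamketbubko/ is unchanged.
Rule 2 (post-nasal voicing): /k/ is a voiceless stop immediately after the nasal /m/, so it voices to [g]. /hifwaamketbubko/ → hifwaamgetbubko.
Rule 3 (stop-cluster e-epenthesis): /t/ and /b/ form a stop–stop cluster, so [e] is inserted between them. /b/ and /k/ form a stop–stop cluster, so [e] is inserted between them. /hifwaamgetbubko/ → hifwaamgetebubeko.
Rule 4 (final vowel raising): /o/ is a mid vowel in word-final position, so it raises to [u]. /hifwaamgetebubeko/ → hifwaamgetebubeku.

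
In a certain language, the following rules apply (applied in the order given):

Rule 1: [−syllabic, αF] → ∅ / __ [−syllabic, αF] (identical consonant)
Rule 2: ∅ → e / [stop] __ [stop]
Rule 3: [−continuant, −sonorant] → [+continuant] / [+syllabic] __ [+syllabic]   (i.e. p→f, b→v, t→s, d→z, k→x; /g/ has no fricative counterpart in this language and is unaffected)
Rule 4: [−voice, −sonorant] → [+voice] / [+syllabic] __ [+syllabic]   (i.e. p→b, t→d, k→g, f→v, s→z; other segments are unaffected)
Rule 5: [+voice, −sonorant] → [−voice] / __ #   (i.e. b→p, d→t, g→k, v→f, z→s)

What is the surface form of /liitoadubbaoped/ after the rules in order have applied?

liizoazuvaovet

Rule 1 (degemination): /bb/ is a geminate; the first /b/ deletes. /liitoadubbaoped/ → liitoadubaoped.
Rule 2 (stop-cluster e-epenthesis): no segment meets the environment; /liitoadubaoped/ is unchanged.
Rule 3 (intervocalic spirantization): /t/ is a stop between vowels /i/ and /o/, so it spirantizes to the fricative [s]. /d/ is a stop between vowels /a/ and /u/, so it spirantizes to the fricative [z]. /b/ is a stop between vowels /u/ and /a/, so it spirantizes to the fricative [v]. /p/ is a stop between vowels /o/ and /e/, so it spirantizes to the fricative [f]. /liitoadubaoped/ → liisoazuvaofed.
Rule 4 (intervocalic voicing): /s/ is a voiceless obstruent between vowels /i/ and /o/, so it voices to [z]. /f/ is a voiceless obstruent between vowels /o/ and /e/, so it voices to [v]. /liisoazuvaofed/ → liizoazuvaoved.
Rule 5 (final devoicing): /d/ is a voiced obstruent in word-final position, so it devoices to [t]. /liizoazuvaoved/ → liizoazuvaovet.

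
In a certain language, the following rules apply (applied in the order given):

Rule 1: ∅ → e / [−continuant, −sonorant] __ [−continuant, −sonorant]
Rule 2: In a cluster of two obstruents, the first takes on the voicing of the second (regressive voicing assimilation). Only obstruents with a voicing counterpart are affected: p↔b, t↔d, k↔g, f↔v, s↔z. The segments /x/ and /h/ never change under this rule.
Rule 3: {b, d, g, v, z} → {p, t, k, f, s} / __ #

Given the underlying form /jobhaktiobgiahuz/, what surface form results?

Rule 1 (stop-cluster e-epenthesis): /k/ and /t/ form a stop–stop cluster, so [e] is inserted between them. /b/ and /g/ form a stop–stop cluster, so [e] is inserted between them. /jobhaktiobgiahuz/ → jobhaketiobegiahuz.
Rule 2 (regressive voicing assimilation): /b/ precedes the voiceless obstruent /h/, so it devoices to [p] by assimilation. /jobhaketiobegiahuz/ → jophaketiobegiahuz.
Rule 3 (final devoicing): /z/ is a voiced obstruent in word-final position, so it devoices to [s]. /jophaketiobegiahuz/ → jophaketiobegiahus.

jophaketiobegiahus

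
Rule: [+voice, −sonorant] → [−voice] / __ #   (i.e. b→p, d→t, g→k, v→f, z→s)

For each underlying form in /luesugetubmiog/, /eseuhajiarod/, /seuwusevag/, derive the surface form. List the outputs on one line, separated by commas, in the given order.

/luesugetubmiog/: /g/ is a voiced obstruent in word-final position, so it devoices to [k]. → [luesugetubmiok].
/eseuhajiarod/: /d/ is a voiced obstruent in word-final position, so it devoices to [t]. → [eseuhajiarot].
/seuwusevag/: /g/ is a voiced obstruent in word-final position, so it devoices to [k]. → [seuwusevak].

luesugetubmiok, eseuhajiarot, seuwusevak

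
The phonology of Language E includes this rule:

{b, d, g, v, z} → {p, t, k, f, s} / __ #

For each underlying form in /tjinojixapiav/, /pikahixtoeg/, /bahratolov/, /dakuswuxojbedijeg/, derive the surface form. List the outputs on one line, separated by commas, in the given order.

tjinojixapiaf, pikahixtoek, bahratolof, dakuswuxojbedijek

/tjinojixapiav/: /v/ is a voiced obstruent in word-final position, so it devoices to [f]. → [tjinojixapiaf].
/pikahixtoeg/: /g/ is a voiced obstruent in word-final position, so it devoices to [k]. → [pikahixtoek].
/bahratolov/: /v/ is a voiced obstruent in word-final position, so it devoices to [f]. → [bahratolof].
/dakuswuxojbedijeg/: /g/ is a voiced obstruent in word-final position, so it devoices to [k]. → [dakuswuxojbedijek].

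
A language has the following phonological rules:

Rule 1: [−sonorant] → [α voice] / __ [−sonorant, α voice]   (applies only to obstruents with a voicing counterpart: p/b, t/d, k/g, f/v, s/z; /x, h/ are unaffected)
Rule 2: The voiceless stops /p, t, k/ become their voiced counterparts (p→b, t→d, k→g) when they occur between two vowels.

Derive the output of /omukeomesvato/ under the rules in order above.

omugeomezvado

Rule 1 (regressive voicing assimilation): /s/ precedes the voiced obstruent /v/, so it voices to [z] by assimilation. /omukeomesvato/ → omukeomezvato.
Rule 2 (intervocalic voicing): /k/ is a voiceless stop between vowels /u/ and /e/, so it voices to [g]. /t/ is a voiceless stop between vowels /a/ and /o/, so it voices to [d]. /omukeomezvato/ → omugeomezvado.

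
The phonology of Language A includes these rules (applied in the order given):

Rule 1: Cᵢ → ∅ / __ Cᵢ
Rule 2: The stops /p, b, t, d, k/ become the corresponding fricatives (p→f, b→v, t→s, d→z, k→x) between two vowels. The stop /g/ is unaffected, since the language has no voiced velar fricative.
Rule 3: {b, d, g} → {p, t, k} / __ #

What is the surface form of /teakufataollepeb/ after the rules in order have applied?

teaxufasaolefep

Rule 1 (degemination): /ll/ is a geminate; the first /l/ deletes. /teakufataollepeb/ → teakufataolepeb.
Rule 2 (intervocalic spirantization): /k/ is a stop between vowels /a/ and /u/, so it spirantizes to the fricative [x]. /t/ is a stop between vowels /a/ and /a/, so it spirantizes to the fricative [s]. /p/ is a stop between vowels /e/ and /e/, so it spirantizes to the fricative [f]. /teakufataolepeb/ → teaxufasaolefeb.
Rule 3 (final devoicing): /b/ is a voiced stop in word-final position, so it devoices to [p]. /teaxufasaolefeb/ → teaxufasaolefep.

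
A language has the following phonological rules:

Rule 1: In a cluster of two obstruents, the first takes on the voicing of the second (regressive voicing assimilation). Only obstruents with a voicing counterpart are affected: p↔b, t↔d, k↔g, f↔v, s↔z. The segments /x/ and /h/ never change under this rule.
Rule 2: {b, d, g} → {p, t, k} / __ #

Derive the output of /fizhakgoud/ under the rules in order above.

fishaggout

Rule 1 (regressive voicing assimilation): /z/ precedes the voiceless obstruent /h/, so it devoices to [s] by assimilation. /k/ precedes the voiced obstruent /g/, so it voices to [g] by assimilation. /fizhakgoud/ → fishaggoud.
Rule 2 (final devoicing): /d/ is a voiced stop in word-final position, so it devoices to [t]. /fishaggoud/ → fishaggout.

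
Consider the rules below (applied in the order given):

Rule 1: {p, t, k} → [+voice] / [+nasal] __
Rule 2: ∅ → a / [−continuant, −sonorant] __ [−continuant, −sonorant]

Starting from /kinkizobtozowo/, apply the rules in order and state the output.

kingizobatozowo

Rule 1 (post-nasal voicing): /k/ is a voiceless stop immediately after the nasal /n/, so it voices to [g]. /kinkizobtozowo/ → kingizobtozowo.
Rule 2 (stop-cluster a-epenthesis): /b/ and /t/ form a stop–stop cluster, so [a] is inserted between them. /kingizobtozowo/ → kingizobatozowo.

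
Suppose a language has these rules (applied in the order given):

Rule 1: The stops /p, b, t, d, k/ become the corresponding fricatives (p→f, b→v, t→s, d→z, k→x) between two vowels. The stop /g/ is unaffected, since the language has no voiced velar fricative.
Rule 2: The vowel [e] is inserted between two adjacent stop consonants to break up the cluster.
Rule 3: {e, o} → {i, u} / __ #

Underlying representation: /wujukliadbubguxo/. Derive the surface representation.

Rule 1 (intervocalic spirantization): no segment meets the environment; /wujukliadbubguxo/ is unchanged.
Rule 2 (stop-cluster e-epenthesis): /d/ and /b/ form a stop–stop cluster, so [e] is inserted between them. /b/ and /g/ form a stop–stop cluster, so [e] is inserted between them. /wujukliadbubguxo/ → wujukliadebubeguxo.
Rule 3 (final vowel raising): /o/ is a mid vowel in word-final position, so it raises to [u]. /wujukliadebubeguxo/ → wujukliadebubeguxu.

wujukliadebubeguxu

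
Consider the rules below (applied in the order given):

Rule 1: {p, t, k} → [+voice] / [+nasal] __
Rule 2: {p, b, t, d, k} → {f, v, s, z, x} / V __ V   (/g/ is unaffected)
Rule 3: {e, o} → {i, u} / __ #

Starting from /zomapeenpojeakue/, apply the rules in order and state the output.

zomafeenbojeaxui

Rule 1 (post-nasal voicing): /p/ is a voiceless stop immediately after the nasal /n/, so it voices to [b]. /zomapeenpojeakue/ → zomapeenbojeakue.
Rule 2 (intervocalic spirantization): /p/ is a stop between vowels /a/ and /e/, so it spirantizes to the fricative [f]. /k/ is a stop between vowels /a/ and /u/, so it spirantizes to the fricative [x]. /zomapeenbojeakue/ → zomafeenbojeaxue.
Rule 3 (final vowel raising): /e/ is a mid vowel in word-final position, so it raises to [i]. /zomafeenbojeaxue/ → zomafeenbojeaxui.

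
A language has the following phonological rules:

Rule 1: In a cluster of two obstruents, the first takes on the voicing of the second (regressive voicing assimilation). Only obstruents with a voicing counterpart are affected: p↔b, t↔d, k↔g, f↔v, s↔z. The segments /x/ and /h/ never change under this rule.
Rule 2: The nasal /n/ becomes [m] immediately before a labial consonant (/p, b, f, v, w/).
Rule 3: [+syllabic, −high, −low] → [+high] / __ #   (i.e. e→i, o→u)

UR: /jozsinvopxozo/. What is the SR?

Rule 1 (regressive voicing assimilation): /z/ precedes the voiceless obstruent /s/, so it devoices to [s] by assimilation. /jozsinvopxozo/ → jossinvopxozo.
Rule 2 (nasal place assimilation): /n/ precedes the labial consonant /v/, so it assimilates in place to [m]. /jossinvopxozo/ → jossimvopxozo.
Rule 3 (final vowel raising): /o/ is a mid vowel in word-final position, so it raises to [u]. /jossimvopxozo/ → jossimvopxozu.

jossimvopxozu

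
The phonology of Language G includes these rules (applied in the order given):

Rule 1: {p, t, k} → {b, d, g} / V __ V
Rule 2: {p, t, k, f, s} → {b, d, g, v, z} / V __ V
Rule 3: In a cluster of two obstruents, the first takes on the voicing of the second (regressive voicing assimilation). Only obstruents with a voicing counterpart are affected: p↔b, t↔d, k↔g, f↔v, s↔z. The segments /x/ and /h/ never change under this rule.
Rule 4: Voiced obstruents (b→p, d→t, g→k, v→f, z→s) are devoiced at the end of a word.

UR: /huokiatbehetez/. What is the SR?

huogiadbehedes

Rule 1 (intervocalic voicing): /k/ is a voiceless stop between vowels /o/ and /i/, so it voices to [g]. /t/ is a voiceless stop between vowels /e/ and /e/, so it voices to [d]. /huokiatbehetez/ → huogiatbehedez.
Rule 2 (intervocalic voicing): no segment meets the environment; /huogiatbehedez/ is unchanged.
Rule 3 (regressive voicing assimilation): /t/ precedes the voiced obstruent /b/, so it voices to [d] by assimilation. /huogiatbehedez/ → huogiadbehedez.
Rule 4 (final devoicing): /z/ is a voiced obstruent in word-final position, so it devoices to [s]. /huogiadbehedez/ → huogiadbehedes.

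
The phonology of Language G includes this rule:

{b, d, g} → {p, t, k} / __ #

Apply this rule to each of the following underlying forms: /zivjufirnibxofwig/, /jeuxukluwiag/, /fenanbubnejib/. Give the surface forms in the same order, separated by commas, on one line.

zivjufirnibxofwik, jeuxukluwiak, fenanbubnejip

/zivjufirnibxofwig/: /g/ is a voiced stop in word-final position, so it devoices to [k]. → [zivjufirnibxofwik].
/jeuxukluwiag/: /g/ is a voiced stop in word-final position, so it devoices to [k]. → [jeuxukluwiak].
/fenanbubnejib/: /b/ is a voiced stop in word-final position, so it devoices to [p]. → [fenanbubnejip].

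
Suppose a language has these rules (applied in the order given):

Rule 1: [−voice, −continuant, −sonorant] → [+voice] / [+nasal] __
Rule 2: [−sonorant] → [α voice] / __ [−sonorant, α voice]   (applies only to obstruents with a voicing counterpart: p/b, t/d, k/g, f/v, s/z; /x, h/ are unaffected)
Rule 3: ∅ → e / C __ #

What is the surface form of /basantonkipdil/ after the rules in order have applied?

basandongibdile

Rule 1 (post-nasal voicing): /t/ is a voiceless stop immediately after the nasal /n/, so it voices to [d]. /k/ is a voiceless stop immediately after the nasal /n/, so it voices to [g]. /basantonkipdil/ → basandongipdil.
Rule 2 (regressive voicing assimilation): /p/ precedes the voiced obstruent /d/, so it voices to [b] by assimilation. /basandongipdil/ → basandongibdil.
Rule 3 (final e-epenthesis): the form ends in the consonant /l/, so [e] is inserted word-finally. /basandongibdil/ → basandongibdile.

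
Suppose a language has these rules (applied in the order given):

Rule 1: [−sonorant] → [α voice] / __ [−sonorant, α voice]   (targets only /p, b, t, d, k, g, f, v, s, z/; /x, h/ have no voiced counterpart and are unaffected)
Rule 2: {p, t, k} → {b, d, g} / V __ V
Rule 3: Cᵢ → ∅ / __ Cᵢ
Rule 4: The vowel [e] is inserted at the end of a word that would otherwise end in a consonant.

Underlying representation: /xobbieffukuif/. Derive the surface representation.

Rule 1 (regressive voicing assimilation): no segment meets the environment; /xobbieffukuif/ is unchanged.
Rule 2 (intervocalic voicing): /k/ is a voiceless stop between vowels /u/ and /u/, so it voices to [g]. /xobbieffukuif/ → xobbieffuguif.
Rule 3 (degemination): /bb/ is a geminate; the first /b/ deletes. /ff/ is a geminate; the first /f/ deletes. /xobbieffuguif/ → xobiefuguif.
Rule 4 (final e-epenthesis): the form ends in the consonant /f/, so [e] is inserted word-finally. /xobiefuguif/ → xobiefuguife.

xobiefuguife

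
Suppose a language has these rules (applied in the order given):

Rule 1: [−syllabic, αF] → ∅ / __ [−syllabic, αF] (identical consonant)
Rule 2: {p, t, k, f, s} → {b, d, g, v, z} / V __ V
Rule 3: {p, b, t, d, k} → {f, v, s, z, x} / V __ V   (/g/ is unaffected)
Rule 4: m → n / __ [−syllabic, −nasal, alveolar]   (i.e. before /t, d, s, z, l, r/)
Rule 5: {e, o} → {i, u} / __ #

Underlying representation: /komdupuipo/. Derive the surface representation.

konduvuivu

Rule 1 (degemination): no segment meets the environment; /komdupuipo/ is unchanged.
Rule 2 (intervocalic voicing): /p/ is a voiceless obstruent between vowels /u/ and /u/, so it voices to [b]. /p/ is a voiceless obstruent between vowels /i/ and /o/, so it voices to [b]. /komdupuipo/ → komdubuibo.
Rule 3 (intervocalic spirantization): /b/ is a stop between vowels /u/ and /u/, so it spirantizes to the fricative [v]. /b/ is a stop between vowels /i/ and /o/, so it spirantizes to the fricative [v]. /komdubuibo/ → komduvuivo.
Rule 4 (nasal place assimilation): /m/ precedes the alveolar consonant /d/, so it assimilates in place to [n]. /komduvuivo/ → konduvuivo.
Rule 5 (final vowel raising): /o/ is a mid vowel in word-final position, so it raises to [u]. /konduvuivo/ → konduvuivu.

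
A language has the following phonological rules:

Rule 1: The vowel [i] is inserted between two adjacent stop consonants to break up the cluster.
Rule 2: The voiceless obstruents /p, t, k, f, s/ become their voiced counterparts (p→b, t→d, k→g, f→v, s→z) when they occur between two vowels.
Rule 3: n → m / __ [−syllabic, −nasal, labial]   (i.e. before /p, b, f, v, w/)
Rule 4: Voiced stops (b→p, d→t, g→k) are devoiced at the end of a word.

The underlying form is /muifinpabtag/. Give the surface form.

Rule 1 (stop-cluster i-epenthesis): /b/ and /t/ form a stop–stop cluster, so [i] is inserted between them. /muifinpabtag/ → muifinpabitag.
Rule 2 (intervocalic voicing): /f/ is a voiceless obstruent between vowels /i/ and /i/, so it voices to [v]. /t/ is a voiceless obstruent between vowels /i/ and /a/, so it voices to [d]. /muifinpabitag/ → muivinpabidag.
Rule 3 (nasal place assimilation): /n/ precedes the labial consonant /p/, so it assimilates in place to [m]. /muivinpabidag/ → muivimpabidag.
Rule 4 (final devoicing): /g/ is a voiced stop in word-final position, so it devoices to [k]. /muivimpabidag/ → muivimpabidak.

muivimpabidak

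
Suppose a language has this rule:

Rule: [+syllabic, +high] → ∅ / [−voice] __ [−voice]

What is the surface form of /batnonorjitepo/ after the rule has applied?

batnonorjitepo

No segment of /batnonorjitepo/ meets the structural description of the rule, so the form surfaces unchanged.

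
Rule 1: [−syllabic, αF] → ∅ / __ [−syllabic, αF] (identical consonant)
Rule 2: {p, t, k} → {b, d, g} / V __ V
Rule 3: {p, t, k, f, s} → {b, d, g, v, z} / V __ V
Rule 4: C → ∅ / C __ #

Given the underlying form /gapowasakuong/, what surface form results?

Rule 1 (degemination): no segment meets the environment; /gapowasakuong/ is unchanged.
Rule 2 (intervocalic voicing): /p/ is a voiceless stop between vowels /a/ and /o/, so it voices to [b]. /k/ is a voiceless stop between vowels /a/ and /u/, so it voices to [g]. /gapowasakuong/ → gabowasaguong.
Rule 3 (intervocalic voicing): /s/ is a voiceless obstruent between vowels /a/ and /a/, so it voices to [z]. /gabowasaguong/ → gabowazaguong.
Rule 4 (final cluster simplification): /g/ is the second consonant of a word-final cluster /ng/, so it deletes. /gabowazaguong/ → gabowazaguon.

gabowazaguon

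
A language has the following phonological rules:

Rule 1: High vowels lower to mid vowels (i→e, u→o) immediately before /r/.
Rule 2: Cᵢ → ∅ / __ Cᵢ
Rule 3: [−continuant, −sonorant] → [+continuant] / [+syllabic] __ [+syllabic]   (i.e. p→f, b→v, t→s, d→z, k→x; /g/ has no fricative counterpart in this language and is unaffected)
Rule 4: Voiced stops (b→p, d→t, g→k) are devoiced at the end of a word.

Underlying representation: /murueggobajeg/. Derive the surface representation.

moruegovajek

Rule 1 (pre-rhotic lowering): /u/ is a high vowel immediately before /r/, so it lowers to [o]. /murueggobajeg/ → morueggobajeg.
Rule 2 (degemination): /gg/ is a geminate; the first /g/ deletes. /morueggobajeg/ → moruegobajeg.
Rule 3 (intervocalic spirantization): /b/ is a stop between vowels /o/ and /a/, so it spirantizes to the fricative [v]. /moruegobajeg/ → moruegovajeg.
Rule 4 (final devoicing): /g/ is a voiced stop in word-final position, so it devoices to [k]. /moruegovajeg/ → moruegovajek.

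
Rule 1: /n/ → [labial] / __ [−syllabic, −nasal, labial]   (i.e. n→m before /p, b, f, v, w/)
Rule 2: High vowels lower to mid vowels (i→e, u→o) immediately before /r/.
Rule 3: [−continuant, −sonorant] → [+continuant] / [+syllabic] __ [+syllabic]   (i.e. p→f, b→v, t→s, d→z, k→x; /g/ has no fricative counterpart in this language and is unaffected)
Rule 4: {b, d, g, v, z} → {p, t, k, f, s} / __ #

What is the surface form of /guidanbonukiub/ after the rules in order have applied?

Rule 1 (nasal place assimilation): /n/ precedes the labial consonant /b/, so it assimilates in place to [m]. /guidanbonukiub/ → guidambonukiub.
Rule 2 (pre-rhotic lowering): no segment meets the environment; /guidambonukiub/ is unchanged.
Rule 3 (intervocalic spirantization): /d/ is a stop between vowels /i/ and /a/, so it spirantizes to the fricative [z]. /k/ is a stop between vowels /u/ and /i/, so it spirantizes to the fricative [x]. /guidambonukiub/ → guizambonuxiub.
Rule 4 (final devoicing): /b/ is a voiced obstruent in word-final position, so it devoices to [p]. /guizambonuxiub/ → guizambonuxiup.

guizambonuxiup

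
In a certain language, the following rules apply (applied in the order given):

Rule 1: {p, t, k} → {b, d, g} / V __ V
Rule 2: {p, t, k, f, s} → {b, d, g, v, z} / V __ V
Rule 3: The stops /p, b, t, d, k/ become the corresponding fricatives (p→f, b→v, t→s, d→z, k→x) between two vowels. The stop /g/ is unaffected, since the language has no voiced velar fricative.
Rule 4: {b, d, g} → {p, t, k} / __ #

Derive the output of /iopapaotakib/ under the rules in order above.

iovavaozagip

Rule 1 (intervocalic voicing): /p/ is a voiceless stop between vowels /o/ and /a/, so it voices to [b]. /p/ is a voiceless stop between vowels /a/ and /a/, so it voices to [b]. /t/ is a voiceless stop between vowels /o/ and /a/, so it voices to [d]. /k/ is a voiceless stop between vowels /a/ and /i/, so it voices to [g]. /iopapaotakib/ → iobabaodagib.
Rule 2 (intervocalic voicing): no segment meets the environment; /iobabaodagib/ is unchanged.
Rule 3 (intervocalic spirantization): /b/ is a stop between vowels /o/ and /a/, so it spirantizes to the fricative [v]. /b/ is a stop between vowels /a/ and /a/, so it spirantizes to the fricative [v]. /d/ is a stop between vowels /o/ and /a/, so it spirantizes to the fricative [z]. /iobabaodagib/ → iovavaozagib.
Rule 4 (final devoicing): /b/ is a voiced stop in word-final position, so it devoices to [p]. /iovavaozagib/ → iovavaozagip.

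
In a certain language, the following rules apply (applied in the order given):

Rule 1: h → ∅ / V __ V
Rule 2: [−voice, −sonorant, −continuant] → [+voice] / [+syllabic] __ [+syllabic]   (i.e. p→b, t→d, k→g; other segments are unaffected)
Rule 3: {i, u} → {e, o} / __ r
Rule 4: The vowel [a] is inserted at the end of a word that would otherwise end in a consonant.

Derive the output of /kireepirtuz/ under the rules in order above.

kereebertuza

Rule 1 (intervocalic h-deletion): no segment meets the environment; /kireepirtuz/ is unchanged.
Rule 2 (intervocalic voicing): /p/ is a voiceless stop between vowels /e/ and /i/, so it voices to [b]. /kireepirtuz/ → kireebirtuz.
Rule 3 (pre-rhotic lowering): /i/ is a high vowel immediately before /r/, so it lowers to [e]. /i/ is a high vowel immediately before /r/, so it lowers to [e]. /kireebirtuz/ → kereebertuz.
Rule 4 (final a-epenthesis): the form ends in the consonant /z/, so [a] is inserted word-finally. /kereebertuz/ → kereebertuza.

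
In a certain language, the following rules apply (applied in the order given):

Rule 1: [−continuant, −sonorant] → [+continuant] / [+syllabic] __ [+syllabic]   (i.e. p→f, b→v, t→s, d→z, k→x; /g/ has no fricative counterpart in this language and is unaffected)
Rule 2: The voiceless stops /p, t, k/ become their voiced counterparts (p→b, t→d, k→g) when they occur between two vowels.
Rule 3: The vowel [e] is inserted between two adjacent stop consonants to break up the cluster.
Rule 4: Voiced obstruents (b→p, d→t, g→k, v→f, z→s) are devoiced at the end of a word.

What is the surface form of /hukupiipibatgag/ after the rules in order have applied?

huxufiifivategak

Rule 1 (intervocalic spirantization): /k/ is a stop between vowels /u/ and /u/, so it spirantizes to the fricative [x]. /p/ is a stop between vowels /u/ and /i/, so it spirantizes to the fricative [f]. /p/ is a stop between vowels /i/ and /i/, so it spirantizes to the fricative [f]. /b/ is a stop between vowels /i/ and /a/, so it spirantizes to the fricative [v]. /hukupiipibatgag/ → huxufiifivatgag.
Rule 2 (intervocalic voicing): no segment meets the environment; /huxufiifivatgag/ is unchanged.
Rule 3 (stop-cluster e-epenthesis): /t/ and /g/ form a stop–stop cluster, so [e] is inserted between them. /huxufiifivatgag/ → huxufiifivategag.
Rule 4 (final devoicing): /g/ is a voiced obstruent in word-final position, so it devoices to [k]. /huxufiifivategag/ → huxufiifivategak.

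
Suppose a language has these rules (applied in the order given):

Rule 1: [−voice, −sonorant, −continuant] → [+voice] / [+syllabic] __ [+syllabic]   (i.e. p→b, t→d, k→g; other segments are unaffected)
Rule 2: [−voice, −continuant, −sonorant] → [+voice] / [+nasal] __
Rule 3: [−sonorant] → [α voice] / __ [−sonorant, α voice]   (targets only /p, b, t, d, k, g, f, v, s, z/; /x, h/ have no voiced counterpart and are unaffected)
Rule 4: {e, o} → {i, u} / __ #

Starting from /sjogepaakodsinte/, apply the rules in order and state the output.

Rule 1 (intervocalic voicing): /p/ is a voiceless stop between vowels /e/ and /a/, so it voices to [b]. /k/ is a voiceless stop between vowels /a/ and /o/, so it voices to [g]. /sjogepaakodsinte/ → sjogebaagodsinte.
Rule 2 (post-nasal voicing): /t/ is a voiceless stop immediately after the nasal /n/, so it voices to [d]. /sjogebaagodsinte/ → sjogebaagodsinde.
Rule 3 (regressive voicing assimilation): /d/ precedes the voiceless obstruent /s/, so it devoices to [t] by assimilation. /sjogebaagodsinde/ → sjogebaagotsinde.
Rule 4 (final vowel raising): /e/ is a mid vowel in word-final position, so it raises to [i]. /sjogebaagotsinde/ → sjogebaagotsindi.

sjogebaagotsindi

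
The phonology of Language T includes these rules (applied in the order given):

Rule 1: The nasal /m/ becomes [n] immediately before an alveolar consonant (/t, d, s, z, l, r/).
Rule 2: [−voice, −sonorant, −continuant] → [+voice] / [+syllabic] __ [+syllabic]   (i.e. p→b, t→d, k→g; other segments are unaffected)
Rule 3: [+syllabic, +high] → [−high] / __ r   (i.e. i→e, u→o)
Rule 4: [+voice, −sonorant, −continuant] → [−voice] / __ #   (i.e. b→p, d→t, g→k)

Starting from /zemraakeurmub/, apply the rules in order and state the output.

Rule 1 (nasal place assimilation): /m/ precedes the alveolar consonant /r/, so it assimilates in place to [n]. /zemraakeurmub/ → zenraakeurmub.
Rule 2 (intervocalic voicing): /k/ is a voiceless stop between vowels /a/ and /e/, so it voices to [g]. /zenraakeurmub/ → zenraageurmub.
Rule 3 (pre-rhotic lowering): /u/ is a high vowel immediately before /r/, so it lowers to [o]. /zenraageurmub/ → zenraageormub.
Rule 4 (final devoicing): /b/ is a voiced stop in word-final position, so it devoices to [p]. /zenraageormub/ → zenraageormup.

zenraageormup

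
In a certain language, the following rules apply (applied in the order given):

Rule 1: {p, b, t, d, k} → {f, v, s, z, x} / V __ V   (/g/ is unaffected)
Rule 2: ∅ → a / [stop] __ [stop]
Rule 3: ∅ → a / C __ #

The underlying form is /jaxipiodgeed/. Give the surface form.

jaxifiodageeda

Rule 1 (intervocalic spirantization): /p/ is a stop between vowels /i/ and /i/, so it spirantizes to the fricative [f]. /jaxipiodgeed/ → jaxifiodgeed.
Rule 2 (stop-cluster a-epenthesis): /d/ and /g/ form a stop–stop cluster, so [a] is inserted between them. /jaxifiodgeed/ → jaxifiodageed.
Rule 3 (final a-epenthesis): the form ends in the consonant /d/, so [a] is inserted word-finally. /jaxifiodageed/ → jaxifiodageeda.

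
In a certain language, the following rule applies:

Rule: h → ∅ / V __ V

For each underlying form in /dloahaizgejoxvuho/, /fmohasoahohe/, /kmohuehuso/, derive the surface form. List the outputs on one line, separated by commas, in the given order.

/dloahaizgejoxvuho/: /h/ occurs between vowels /a/ and /a/, so it deletes. /h/ occurs between vowels /u/ and /o/, so it deletes. → [dloaaizgejoxvuo].
/fmohasoahohe/: /h/ occurs between vowels /o/ and /a/, so it deletes. /h/ occurs between vowels /a/ and /o/, so it deletes. /h/ occurs between vowels /o/ and /e/, so it deletes. → [fmoasoaoe].
/kmohuehuso/: /h/ occurs between vowels /o/ and /u/, so it deletes. /h/ occurs between vowels /e/ and /u/, so it deletes. → [kmoueuso].

dloaaizgejoxvuo, fmoasoaoe, kmoueuso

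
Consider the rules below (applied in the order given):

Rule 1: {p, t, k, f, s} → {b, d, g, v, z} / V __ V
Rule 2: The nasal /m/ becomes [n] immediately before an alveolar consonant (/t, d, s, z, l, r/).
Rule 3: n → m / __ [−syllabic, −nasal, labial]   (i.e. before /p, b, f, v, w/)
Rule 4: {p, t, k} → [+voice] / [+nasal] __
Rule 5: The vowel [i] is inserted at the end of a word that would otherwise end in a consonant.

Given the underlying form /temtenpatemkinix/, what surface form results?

Rule 1 (intervocalic voicing): /t/ is a voiceless obstruent between vowels /a/ and /e/, so it voices to [d]. /temtenpatemkinix/ → temtenpademkinix.
Rule 2 (nasal place assimilation): /m/ precedes the alveolar consonant /t/, so it assimilates in place to [n]. /temtenpademkinix/ → tentenpademkinix.
Rule 3 (nasal place assimilation): /n/ precedes the labial consonant /p/, so it assimilates in place to [m]. /tentenpademkinix/ → tentempademkinix.
Rule 4 (post-nasal voicing): /t/ is a voiceless stop immediately after the nasal /n/, so it voices to [d]. /p/ is a voiceless stop immediately after the nasal /m/, so it voices to [b]. /k/ is a voiceless stop immediately after the nasal /m/, so it voices to [g]. /tentempademkinix/ → tendembademginix.
Rule 5 (final i-epenthesis): the form ends in the consonant /x/, so [i] is inserted word-finally. /tendembademginix/ → tendembademginixi.

tendembademginixi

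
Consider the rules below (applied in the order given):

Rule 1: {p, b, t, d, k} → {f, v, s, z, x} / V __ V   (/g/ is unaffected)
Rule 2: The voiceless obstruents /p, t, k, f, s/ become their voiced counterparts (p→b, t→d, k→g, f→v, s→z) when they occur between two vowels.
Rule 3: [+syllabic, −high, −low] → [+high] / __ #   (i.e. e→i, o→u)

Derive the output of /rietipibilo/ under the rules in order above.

Rule 1 (intervocalic spirantization): /t/ is a stop between vowels /e/ and /i/, so it spirantizes to the fricative [s]. /p/ is a stop between vowels /i/ and /i/, so it spirantizes to the fricative [f]. /b/ is a stop between vowels /i/ and /i/, so it spirantizes to the fricative [v]. /rietipibilo/ → riesifivilo.
Rule 2 (intervocalic voicing): /s/ is a voiceless obstruent between vowels /e/ and /i/, so it voices to [z]. /f/ is a voiceless obstruent between vowels /i/ and /i/, so it voices to [v]. /riesifivilo/ → riezivivilo.
Rule 3 (final vowel raising): /o/ is a mid vowel in word-final position, so it raises to [u]. /riezivivilo/ → riezivivilu.

riezivivilu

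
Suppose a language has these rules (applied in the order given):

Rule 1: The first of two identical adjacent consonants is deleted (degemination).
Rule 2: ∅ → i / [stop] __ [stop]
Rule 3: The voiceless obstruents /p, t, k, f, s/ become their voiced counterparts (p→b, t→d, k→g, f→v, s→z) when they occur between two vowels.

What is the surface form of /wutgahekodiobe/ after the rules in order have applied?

Rule 1 (degemination): no segment meets the environment; /wutgahekodiobe/ is unchanged.
Rule 2 (stop-cluster i-epenthesis): /t/ and /g/ form a stop–stop cluster, so [i] is inserted between them. /wutgahekodiobe/ → wutigahekodiobe.
Rule 3 (intervocalic voicing): /t/ is a voiceless obstruent between vowels /u/ and /i/, so it voices to [d]. /k/ is a voiceless obstruent between vowels /e/ and /o/, so it voices to [g]. /wutigahekodiobe/ → wudigahegodiobe.

wudigahegodiobe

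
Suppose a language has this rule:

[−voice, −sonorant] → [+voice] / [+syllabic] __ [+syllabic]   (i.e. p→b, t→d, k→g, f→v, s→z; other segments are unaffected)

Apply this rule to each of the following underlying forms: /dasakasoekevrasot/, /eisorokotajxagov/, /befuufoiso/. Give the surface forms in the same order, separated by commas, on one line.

dazagazoegevrazot, eizorogodajxagov, bevuuvoizo

/dasakasoekevrasot/: /s/ is a voiceless obstruent between vowels /a/ and /a/, so it voices to [z]. /k/ is a voiceless obstruent between vowels /a/ and /a/, so it voices to [g]. /s/ is a voiceless obstruent between vowels /a/ and /o/, so it voices to [z]. /k/ is a voiceless obstruent between vowels /e/ and /e/, so it voices to [g]. /s/ is a voiceless obstruent between vowels /a/ and /o/, so it voices to [z]. → [dazagazoegevrazot].
/eisorokotajxagov/: /s/ is a voiceless obstruent between vowels /i/ and /o/, so it voices to [z]. /k/ is a voiceless obstruent between vowels /o/ and /o/, so it voices to [g]. /t/ is a voiceless obstruent between vowels /o/ and /a/, so it voices to [d]. → [eizorogodajxagov].
/befuufoiso/: /f/ is a voiceless obstruent between vowels /e/ and /u/, so it voices to [v]. /f/ is a voiceless obstruent between vowels /u/ and /o/, so it voices to [v]. /s/ is a voiceless obstruent between vowels /i/ and /o/, so it voices to [z]. → [bevuuvoizo].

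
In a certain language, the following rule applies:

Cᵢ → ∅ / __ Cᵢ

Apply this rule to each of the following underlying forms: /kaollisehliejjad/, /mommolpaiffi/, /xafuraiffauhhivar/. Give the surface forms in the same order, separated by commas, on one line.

/kaollisehliejjad/: /ll/ is a geminate; the first /l/ deletes. /jj/ is a geminate; the first /j/ deletes. → [kaolisehliejad].
/mommolpaiffi/: /mm/ is a geminate; the first /m/ deletes. /ff/ is a geminate; the first /f/ deletes. → [momolpaifi].
/xafuraiffauhhivar/: /ff/ is a geminate; the first /f/ deletes. /hh/ is a geminate; the first /h/ deletes. → [xafuraifauhivar].

kaolisehliejad, momolpaifi, xafuraifauhivar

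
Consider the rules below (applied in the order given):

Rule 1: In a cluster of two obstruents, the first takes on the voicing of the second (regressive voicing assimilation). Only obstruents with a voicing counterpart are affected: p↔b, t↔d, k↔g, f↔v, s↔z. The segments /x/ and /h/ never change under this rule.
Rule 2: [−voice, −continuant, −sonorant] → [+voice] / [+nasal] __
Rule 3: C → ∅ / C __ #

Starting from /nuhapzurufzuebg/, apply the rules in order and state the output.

Rule 1 (regressive voicing assimilation): /p/ precedes the voiced obstruent /z/, so it voices to [b] by assimilation. /f/ precedes the voiced obstruent /z/, so it voices to [v] by assimilation. /nuhapzurufzuebg/ → nuhabzuruvzuebg.
Rule 2 (post-nasal voicing): no segment meets the environment; /nuhabzuruvzuebg/ is unchanged.
Rule 3 (final cluster simplification): /g/ is the second consonant of a word-final cluster /bg/, so it deletes. /nuhabzuruvzuebg/ → nuhabzuruvzueb.

nuhabzuruvzueb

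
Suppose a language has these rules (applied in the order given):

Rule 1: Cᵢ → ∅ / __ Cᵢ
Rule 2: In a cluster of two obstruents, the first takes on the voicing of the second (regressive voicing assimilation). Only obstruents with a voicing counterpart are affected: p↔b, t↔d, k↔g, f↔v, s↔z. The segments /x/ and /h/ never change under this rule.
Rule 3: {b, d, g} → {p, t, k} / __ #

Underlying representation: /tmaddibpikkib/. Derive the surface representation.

tmadippikip

Rule 1 (degemination): /dd/ is a geminate; the first /d/ deletes. /kk/ is a geminate; the first /k/ deletes. /tmaddibpikkib/ → tmadibpikib.
Rule 2 (regressive voicing assimilation): /b/ precedes the voiceless obstruent /p/, so it devoices to [p] by assimilation. /tmadibpikib/ → tmadippikib.
Rule 3 (final devoicing): /b/ is a voiced stop in word-final position, so it devoices to [p]. /tmadippikib/ → tmadippikip.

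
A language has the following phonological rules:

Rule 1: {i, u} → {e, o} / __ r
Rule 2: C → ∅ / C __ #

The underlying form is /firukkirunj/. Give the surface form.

Rule 1 (pre-rhotic lowering): /i/ is a high vowel immediately before /r/, so it lowers to [e]. /i/ is a high vowel immediately before /r/, so it lowers to [e]. /firukkirunj/ → ferukkerunj.
Rule 2 (final cluster simplification): /j/ is the second consonant of a word-final cluster /nj/, so it deletes. /ferukkerunj/ → ferukkerun.

ferukkerun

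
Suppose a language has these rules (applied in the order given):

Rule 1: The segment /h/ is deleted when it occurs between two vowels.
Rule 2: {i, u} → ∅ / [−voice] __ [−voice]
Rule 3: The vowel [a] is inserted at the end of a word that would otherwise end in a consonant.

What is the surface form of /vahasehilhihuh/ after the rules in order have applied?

Rule 1 (intervocalic h-deletion): /h/ occurs between vowels /a/ and /a/, so it deletes. /h/ occurs between vowels /e/ and /i/, so it deletes. /h/ occurs between vowels /i/ and /u/, so it deletes. /vahasehilhihuh/ → vaaseilhiuh.
Rule 2 (high vowel syncope): no segment meets the environment; /vaaseilhiuh/ is unchanged.
Rule 3 (final a-epenthesis): the form ends in the consonant /h/, so [a] is inserted word-finally. /vaaseilhiuh/ → vaaseilhiuha.

vaaseilhiuha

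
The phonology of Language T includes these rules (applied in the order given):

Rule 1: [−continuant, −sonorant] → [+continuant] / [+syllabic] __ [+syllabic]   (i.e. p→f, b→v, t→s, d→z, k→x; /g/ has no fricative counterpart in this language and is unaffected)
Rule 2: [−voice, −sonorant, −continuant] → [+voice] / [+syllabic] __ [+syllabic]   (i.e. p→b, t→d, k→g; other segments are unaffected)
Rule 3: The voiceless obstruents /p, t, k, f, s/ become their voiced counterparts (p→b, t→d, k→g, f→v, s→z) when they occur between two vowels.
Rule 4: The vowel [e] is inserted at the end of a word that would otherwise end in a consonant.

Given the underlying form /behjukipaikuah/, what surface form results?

behjuxivaixuahe

Rule 1 (intervocalic spirantization): /k/ is a stop between vowels /u/ and /i/, so it spirantizes to the fricative [x]. /p/ is a stop between vowels /i/ and /a/, so it spirantizes to the fricative [f]. /k/ is a stop between vowels /i/ and /u/, so it spirantizes to the fricative [x]. /behjukipaikuah/ → behjuxifaixuah.
Rule 2 (intervocalic voicing): no segment meets the environment; /behjuxifaixuah/ is unchanged.
Rule 3 (intervocalic voicing): /f/ is a voiceless obstruent between vowels /i/ and /a/, so it voices to [v]. /behjuxifaixuah/ → behjuxivaixuah.
Rule 4 (final e-epenthesis): the form ends in the consonant /h/, so [e] is inserted word-finally. /behjuxivaixuah/ → behjuxivaixuahe.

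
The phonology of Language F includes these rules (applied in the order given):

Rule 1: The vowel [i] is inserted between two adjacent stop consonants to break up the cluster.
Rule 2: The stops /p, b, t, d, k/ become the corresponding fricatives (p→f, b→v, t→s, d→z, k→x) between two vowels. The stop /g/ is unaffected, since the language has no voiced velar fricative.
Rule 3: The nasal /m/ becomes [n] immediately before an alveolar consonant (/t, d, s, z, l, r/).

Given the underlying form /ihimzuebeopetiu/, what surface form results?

ihinzueveofesiu

Rule 1 (stop-cluster i-epenthesis): no segment meets the environment; /ihimzuebeopetiu/ is unchanged.
Rule 2 (intervocalic spirantization): /b/ is a stop between vowels /e/ and /e/, so it spirantizes to the fricative [v]. /p/ is a stop between vowels /o/ and /e/, so it spirantizes to the fricative [f]. /t/ is a stop between vowels /e/ and /i/, so it spirantizes to the fricative [s]. /ihimzuebeopetiu/ → ihimzueveofesiu.
Rule 3 (nasal place assimilation): /m/ precedes the alveolar consonant /z/, so it assimilates in place to [n]. /ihimzueveofesiu/ → ihinzueveofesiu.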